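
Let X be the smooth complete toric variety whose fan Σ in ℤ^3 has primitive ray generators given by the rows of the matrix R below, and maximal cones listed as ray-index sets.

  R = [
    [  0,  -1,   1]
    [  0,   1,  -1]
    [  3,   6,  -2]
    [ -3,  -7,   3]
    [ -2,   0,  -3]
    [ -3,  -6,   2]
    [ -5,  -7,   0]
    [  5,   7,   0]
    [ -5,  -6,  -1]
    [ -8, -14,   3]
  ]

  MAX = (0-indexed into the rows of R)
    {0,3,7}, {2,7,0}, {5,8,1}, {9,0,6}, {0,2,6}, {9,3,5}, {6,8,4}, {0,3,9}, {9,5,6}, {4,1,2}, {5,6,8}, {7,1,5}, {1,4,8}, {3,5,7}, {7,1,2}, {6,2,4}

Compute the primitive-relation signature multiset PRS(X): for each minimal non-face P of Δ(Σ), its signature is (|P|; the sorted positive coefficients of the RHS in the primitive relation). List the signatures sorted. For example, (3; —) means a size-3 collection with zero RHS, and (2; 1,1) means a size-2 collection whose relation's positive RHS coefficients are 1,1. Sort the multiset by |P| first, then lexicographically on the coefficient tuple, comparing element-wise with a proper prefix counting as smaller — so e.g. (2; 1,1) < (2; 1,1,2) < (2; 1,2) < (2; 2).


Δ(Σ) — 10 vertices, 21 min non-faces:

  P = {0,1}:  v_{0} + v_{1} = 0  →  sig = (2; —)
  P = {2,5}:  v_{2} + v_{5} = 0  →  sig = (2; —)
  P = {6,7}:  v_{6} + v_{7} = 0  →  sig = (2; —)
  P = {0,5}:  v_{0} + v_{5} = v_{3}  →  sig = (2; 1)
  P = {0,8}:  v_{0} + v_{8} = v_{6}  →  sig = (2; 1)
  P = {1,3}:  v_{1} + v_{3} = v_{5}  →  sig = (2; 1)
  P = {1,6}:  v_{1} + v_{6} = v_{8}  →  sig = (2; 1)
  P = {2,3}:  v_{2} + v_{3} = v_{0}  →  sig = (2; 1)
  P = {2,8}:  v_{2} + v_{8} = v_{4}  →  sig = (2; 1)
  P = {3,4}:  v_{3} + v_{4} = v_{6}  →  sig = (2; 1)
  P = {3,6}:  v_{3} + v_{6} = v_{9}  →  sig = (2; 1)
  P = {4,5}:  v_{4} + v_{5} = v_{8}  →  sig = (2; 1)
  P = {7,8}:  v_{7} + v_{8} = v_{1}  →  sig = (2; 1)
  P = {7,9}:  v_{7} + v_{9} = v_{3}  →  sig = (2; 1)
  P = {0,4}:  v_{0} + v_{4} = v_{2} + v_{6}  →  sig = (2; 1,1)
  P = {1,9}:  v_{1} + v_{9} = v_{5} + v_{6}  →  sig = (2; 1,1)
  P = {2,9}:  v_{2} + v_{9} = v_{0} + v_{6}  →  sig = (2; 1,1)
  P = {3,8}:  v_{3} + v_{8} = v_{5} + v_{6}  →  sig = (2; 1,1)
  P = {4,7}:  v_{4} + v_{7} = v_{1} + v_{2}  →  sig = (2; 1,1)
  P = {8,9}:  v_{8} + v_{9} = v_{5} + 2·v_{6}  →  sig = (2; 1,2)
  P = {4,9}:  v_{4} + v_{9} = 2·v_{6}  →  sig = (2; 2)

Hence PRS(X_Σ) =
    |P|=2: 21 collections, coeffs (), (), (), (1), (1), (1), (1), (1), (1), (1), (1), (1), (1), (1), (1,1), (1,1), (1,1), (1,1), (1,1), (1,2), (2)


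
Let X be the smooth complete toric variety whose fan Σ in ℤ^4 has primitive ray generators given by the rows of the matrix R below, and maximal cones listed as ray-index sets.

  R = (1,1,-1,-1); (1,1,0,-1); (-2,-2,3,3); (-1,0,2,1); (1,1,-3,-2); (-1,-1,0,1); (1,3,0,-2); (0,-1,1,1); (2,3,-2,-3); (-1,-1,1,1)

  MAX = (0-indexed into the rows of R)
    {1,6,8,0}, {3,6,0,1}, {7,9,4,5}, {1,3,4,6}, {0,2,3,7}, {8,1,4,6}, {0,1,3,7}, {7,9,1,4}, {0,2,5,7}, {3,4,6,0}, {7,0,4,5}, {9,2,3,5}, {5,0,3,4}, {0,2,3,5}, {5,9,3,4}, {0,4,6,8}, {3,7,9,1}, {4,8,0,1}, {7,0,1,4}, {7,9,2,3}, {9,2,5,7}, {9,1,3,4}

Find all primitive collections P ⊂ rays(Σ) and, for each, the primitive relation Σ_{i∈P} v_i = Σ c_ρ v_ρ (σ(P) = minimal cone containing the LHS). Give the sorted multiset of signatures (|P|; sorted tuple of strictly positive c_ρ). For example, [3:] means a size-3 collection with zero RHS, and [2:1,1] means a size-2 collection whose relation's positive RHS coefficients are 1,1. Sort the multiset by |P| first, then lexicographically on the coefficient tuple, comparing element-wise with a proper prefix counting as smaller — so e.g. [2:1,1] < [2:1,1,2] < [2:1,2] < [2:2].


Σ has 17 primitive collections:

  • {0,9}:  v_{0} + v_{9} = 0 — sig = [2:]
  • {1,5}:  v_{1} + v_{5} = 0 — sig = [2:]
  • {2,4}:  v_{2} + v_{4} = v_{5} — sig = [2:1]
  • {3,8}:  v_{3} + v_{8} = v_{6} — sig = [2:1]
  • {1,2}:  v_{1} + v_{2} = v_{3} + v_{7} — sig = [2:1,1]
  • {2,8}:  v_{2} + v_{8} = v_{0} + v_{3} — sig = [2:1,1]
  • {7,8}:  v_{7} + v_{8} = v_{0} + v_{1} — sig = [2:1,1]
  • {5,8}:  v_{5} + v_{8} = v_{0} + v_{3} + v_{4} — sig = [2:1,1,1]
  • {6,7}:  v_{6} + v_{7} = v_{0} + v_{1} + v_{3} — sig = [2:1,1,1]
  • {8,9}:  v_{8} + v_{9} = v_{1} + v_{3} + v_{4} — sig = [2:1,1,1]
  • {5,6}:  v_{5} + v_{6} = v_{0} + 2·v_{3} + v_{4} — sig = [2:1,1,2]
  • {6,9}:  v_{6} + v_{9} = v_{1} + 2·v_{3} + v_{4} — sig = [2:1,1,2]
  • {2,6}:  v_{2} + v_{6} = v_{0} + 2·v_{3} — sig = [2:1,2]
  • {3,4,7}:  v_{3} + v_{4} + v_{7} = 0 — sig = [3:]
  • {3,5,7}:  v_{3} + v_{5} + v_{7} = v_{2} — sig = [3:1]
  • {0,1,3,4}:  v_{0} + v_{1} + v_{3} + v_{4} = v_{8} — sig = [4:1]
  • {0,1,4,6}:  v_{0} + v_{1} + v_{4} + v_{6} = 2·v_{8} — sig = [4:2]

so the primitive-relation signature multiset is
{ [2:] ×2,  [2:1] ×2,  [2:1,1] ×3,  [2:1,1,1] ×3,  [2:1,1,2] ×2,  [2:1,2],  [3:],  [3:1],  [4:1],  [4:2] }


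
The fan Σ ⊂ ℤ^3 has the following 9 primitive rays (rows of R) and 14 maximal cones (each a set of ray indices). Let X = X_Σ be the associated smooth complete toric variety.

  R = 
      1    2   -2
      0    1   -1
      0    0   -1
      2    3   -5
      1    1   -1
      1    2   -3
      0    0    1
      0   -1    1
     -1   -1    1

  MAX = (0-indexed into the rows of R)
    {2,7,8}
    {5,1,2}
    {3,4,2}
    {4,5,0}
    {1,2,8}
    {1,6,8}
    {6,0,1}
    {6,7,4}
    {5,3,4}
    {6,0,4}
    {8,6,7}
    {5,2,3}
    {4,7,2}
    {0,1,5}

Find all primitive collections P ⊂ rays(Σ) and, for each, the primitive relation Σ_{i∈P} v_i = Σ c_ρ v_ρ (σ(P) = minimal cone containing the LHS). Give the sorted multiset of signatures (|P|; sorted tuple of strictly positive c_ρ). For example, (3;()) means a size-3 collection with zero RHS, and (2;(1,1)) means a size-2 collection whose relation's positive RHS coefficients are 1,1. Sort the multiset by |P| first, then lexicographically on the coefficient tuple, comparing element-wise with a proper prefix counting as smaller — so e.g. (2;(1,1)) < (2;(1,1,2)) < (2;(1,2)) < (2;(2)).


Primitive collections (16):

  P={1,7}:  v_{1} + v_{7} = 0  ⇒ sig = (2;())
  P={2,6}:  v_{2} + v_{6} = 0  ⇒ sig = (2;())
  P={4,8}:  v_{4} + v_{8} = 0  ⇒ sig = (2;())
  P={0,2}:  v_{0} + v_{2} = v_{5}  ⇒ sig = (2;(1))
  P={0,7}:  v_{0} + v_{7} = v_{4}  ⇒ sig = (2;(1))
  P={0,8}:  v_{0} + v_{8} = v_{1}  ⇒ sig = (2;(1))
  P={1,4}:  v_{1} + v_{4} = v_{0}  ⇒ sig = (2;(1))
  P={5,6}:  v_{5} + v_{6} = v_{0}  ⇒ sig = (2;(1))
  P={3,6}:  v_{3} + v_{6} = v_{4} + v_{5}  ⇒ sig = (2;(1,1))
  P={3,8}:  v_{3} + v_{8} = v_{2} + v_{5}  ⇒ sig = (2;(1,1))
  P={5,7}:  v_{5} + v_{7} = v_{2} + v_{4}  ⇒ sig = (2;(1,1))
  P={5,8}:  v_{5} + v_{8} = v_{1} + v_{2}  ⇒ sig = (2;(1,1))
  P={0,3}:  v_{0} + v_{3} = v_{4} + 2·v_{5}  ⇒ sig = (2;(1,2))
  P={1,3}:  v_{1} + v_{3} = 2·v_{5}  ⇒ sig = (2;(2))
  P={3,7}:  v_{3} + v_{7} = 2·v_{2} + 2·v_{4}  ⇒ sig = (2;(2,2))
  P={2,4,5}:  v_{2} + v_{4} + v_{5} = v_{3}  ⇒ sig = (3;(1))

Sorted signature multiset PRS(X):
[(2;()), (2;()), (2;()), (2;(1)), (2;(1)), (2;(1)), (2;(1)), (2;(1)), (2;(1,1)), (2;(1,1)), (2;(1,1)), (2;(1,1)), (2;(1,2)), (2;(2)), (2;(2,2)), (3;(1))]


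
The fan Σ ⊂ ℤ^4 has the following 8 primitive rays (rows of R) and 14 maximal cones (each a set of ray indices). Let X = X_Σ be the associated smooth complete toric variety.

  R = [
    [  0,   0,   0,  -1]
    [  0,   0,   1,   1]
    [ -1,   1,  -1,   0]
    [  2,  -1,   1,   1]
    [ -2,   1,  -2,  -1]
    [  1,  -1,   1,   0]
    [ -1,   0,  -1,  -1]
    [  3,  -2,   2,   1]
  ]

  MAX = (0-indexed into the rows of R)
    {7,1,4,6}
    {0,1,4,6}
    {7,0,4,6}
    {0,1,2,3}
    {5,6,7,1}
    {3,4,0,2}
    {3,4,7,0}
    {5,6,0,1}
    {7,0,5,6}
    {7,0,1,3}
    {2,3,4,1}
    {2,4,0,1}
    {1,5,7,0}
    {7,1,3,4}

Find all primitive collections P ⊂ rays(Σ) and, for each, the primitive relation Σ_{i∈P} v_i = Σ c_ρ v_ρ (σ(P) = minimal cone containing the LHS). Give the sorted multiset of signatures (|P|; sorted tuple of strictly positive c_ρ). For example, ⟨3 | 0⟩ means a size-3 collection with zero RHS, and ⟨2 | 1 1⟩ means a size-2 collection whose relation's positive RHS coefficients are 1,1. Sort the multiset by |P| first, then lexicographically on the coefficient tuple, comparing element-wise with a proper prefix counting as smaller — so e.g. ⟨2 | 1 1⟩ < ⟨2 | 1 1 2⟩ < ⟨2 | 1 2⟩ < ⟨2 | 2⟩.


|primitive collections| = 9. Relations:

  • {2,5}:  v_{2} + v_{5} = 0  →  sig = ⟨2 | 0⟩
  • {2,6}:  v_{2} + v_{6} = v_{4}  →  sig = ⟨2 | 1⟩
  • {2,7}:  v_{2} + v_{7} = v_{3}  →  sig = ⟨2 | 1⟩
  • {3,5}:  v_{3} + v_{5} = v_{7}  →  sig = ⟨2 | 1⟩
  • {4,5}:  v_{4} + v_{5} = v_{6}  →  sig = ⟨2 | 1⟩
  • {3,6}:  v_{3} + v_{6} = v_{4} + v_{7}  →  sig = ⟨2 | 1 1⟩
  • {0,1,3,4}:  v_{0} + v_{1} + v_{3} + v_{4} = 0  →  sig = ⟨4 | 0⟩
  • {0,1,4,7}:  v_{0} + v_{1} + v_{4} + v_{7} = v_{5}  →  sig = ⟨4 | 1⟩
  • {0,1,6,7}:  v_{0} + v_{1} + v_{6} + v_{7} = 2·v_{5}  →  sig = ⟨4 | 2⟩

so the primitive-relation signature multiset is
[⟨2 | 0⟩, ⟨2 | 1⟩, ⟨2 | 1⟩, ⟨2 | 1⟩, ⟨2 | 1⟩, ⟨2 | 1 1⟩, ⟨4 | 0⟩, ⟨4 | 1⟩, ⟨4 | 2⟩]


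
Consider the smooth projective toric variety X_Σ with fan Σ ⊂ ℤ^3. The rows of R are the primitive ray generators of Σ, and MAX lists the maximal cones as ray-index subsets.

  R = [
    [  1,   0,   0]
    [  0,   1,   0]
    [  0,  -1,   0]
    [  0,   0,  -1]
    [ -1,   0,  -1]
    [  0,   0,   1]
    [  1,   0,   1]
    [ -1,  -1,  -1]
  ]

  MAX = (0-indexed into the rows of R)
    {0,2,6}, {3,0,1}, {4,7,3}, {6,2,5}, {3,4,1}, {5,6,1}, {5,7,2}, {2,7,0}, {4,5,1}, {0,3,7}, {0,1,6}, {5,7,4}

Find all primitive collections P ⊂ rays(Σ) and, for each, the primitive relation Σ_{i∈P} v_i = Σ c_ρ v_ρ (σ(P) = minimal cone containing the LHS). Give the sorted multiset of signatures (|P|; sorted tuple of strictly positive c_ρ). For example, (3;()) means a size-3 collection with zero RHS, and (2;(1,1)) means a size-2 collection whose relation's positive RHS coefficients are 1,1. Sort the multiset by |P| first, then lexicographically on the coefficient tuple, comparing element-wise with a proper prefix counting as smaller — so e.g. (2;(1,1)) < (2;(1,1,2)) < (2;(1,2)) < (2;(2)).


Primitive collections (10):

  • {1,2}:  v_{1} + v_{2} = 0  so sig = (2;())
  • {3,5}:  v_{3} + v_{5} = 0  so sig = (2;())
  • {4,6}:  v_{4} + v_{6} = 0  so sig = (2;())
  • {0,4}:  v_{0} + v_{4} = v_{3}  so sig = (2;(1))
  • {0,5}:  v_{0} + v_{5} = v_{6}  so sig = (2;(1))
  • {1,7}:  v_{1} + v_{7} = v_{4}  so sig = (2;(1))
  • {2,4}:  v_{2} + v_{4} = v_{7}  so sig = (2;(1))
  • {3,6}:  v_{3} + v_{6} = v_{0}  so sig = (2;(1))
  • {6,7}:  v_{6} + v_{7} = v_{2}  so sig = (2;(1))
  • {2,3}:  v_{2} + v_{3} = v_{0} + v_{7}  so sig = (2;(1,1))

Signatures (|P|; sorted positive RHS coefficients), sorted:
    (2;())
    (2;())
    (2;())
    (2;(1))
    (2;(1))
    (2;(1))
    (2;(1))
    (2;(1))
    (2;(1))
    (2;(1,1))


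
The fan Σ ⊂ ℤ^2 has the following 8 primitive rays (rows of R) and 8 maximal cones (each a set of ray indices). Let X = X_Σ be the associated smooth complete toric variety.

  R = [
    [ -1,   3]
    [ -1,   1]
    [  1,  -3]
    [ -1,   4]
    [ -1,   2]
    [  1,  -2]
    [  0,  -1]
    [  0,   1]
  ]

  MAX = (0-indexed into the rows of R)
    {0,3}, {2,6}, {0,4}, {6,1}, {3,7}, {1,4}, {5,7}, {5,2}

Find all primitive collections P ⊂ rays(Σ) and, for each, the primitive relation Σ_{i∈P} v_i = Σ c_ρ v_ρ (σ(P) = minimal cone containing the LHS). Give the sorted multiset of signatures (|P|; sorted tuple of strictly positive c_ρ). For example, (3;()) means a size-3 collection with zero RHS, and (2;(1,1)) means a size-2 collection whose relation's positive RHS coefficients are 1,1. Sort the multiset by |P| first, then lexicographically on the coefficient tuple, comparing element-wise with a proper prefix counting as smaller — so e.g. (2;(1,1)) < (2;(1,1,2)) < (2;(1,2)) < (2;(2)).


Δ(Σ) — 8 vertices, 20 min non-faces:

  {0,2}:  v_{0} + v_{2} = 0  ⇒ sig = (2;())
  {4,5}:  v_{4} + v_{5} = 0  ⇒ sig = (2;())
  {6,7}:  v_{6} + v_{7} = 0  ⇒ sig = (2;())
  {0,5}:  v_{0} + v_{5} = v_{7}  ⇒ sig = (2;(1))
  {0,6}:  v_{0} + v_{6} = v_{4}  ⇒ sig = (2;(1))
  {0,7}:  v_{0} + v_{7} = v_{3}  ⇒ sig = (2;(1))
  {1,5}:  v_{1} + v_{5} = v_{6}  ⇒ sig = (2;(1))
  {1,7}:  v_{1} + v_{7} = v_{4}  ⇒ sig = (2;(1))
  {2,3}:  v_{2} + v_{3} = v_{7}  ⇒ sig = (2;(1))
  {2,4}:  v_{2} + v_{4} = v_{6}  ⇒ sig = (2;(1))
  {2,7}:  v_{2} + v_{7} = v_{5}  ⇒ sig = (2;(1))
  {3,6}:  v_{3} + v_{6} = v_{0}  ⇒ sig = (2;(1))
  {4,6}:  v_{4} + v_{6} = v_{1}  ⇒ sig = (2;(1))
  {4,7}:  v_{4} + v_{7} = v_{0}  ⇒ sig = (2;(1))
  {5,6}:  v_{5} + v_{6} = v_{2}  ⇒ sig = (2;(1))
  {1,3}:  v_{1} + v_{3} = v_{0} + v_{4}  ⇒ sig = (2;(1,1))
  {0,1}:  v_{0} + v_{1} = 2·v_{4}  ⇒ sig = (2;(2))
  {1,2}:  v_{1} + v_{2} = 2·v_{6}  ⇒ sig = (2;(2))
  {3,4}:  v_{3} + v_{4} = 2·v_{0}  ⇒ sig = (2;(2))
  {3,5}:  v_{3} + v_{5} = 2·v_{7}  ⇒ sig = (2;(2))

Hence PRS(X_Σ) =
    |P|=2: 20 collections, coeffs (), (), (), (1), (1), (1), (1), (1), (1), (1), (1), (1), (1), (1), (1), (1,1), (2), (2), (2), (2)


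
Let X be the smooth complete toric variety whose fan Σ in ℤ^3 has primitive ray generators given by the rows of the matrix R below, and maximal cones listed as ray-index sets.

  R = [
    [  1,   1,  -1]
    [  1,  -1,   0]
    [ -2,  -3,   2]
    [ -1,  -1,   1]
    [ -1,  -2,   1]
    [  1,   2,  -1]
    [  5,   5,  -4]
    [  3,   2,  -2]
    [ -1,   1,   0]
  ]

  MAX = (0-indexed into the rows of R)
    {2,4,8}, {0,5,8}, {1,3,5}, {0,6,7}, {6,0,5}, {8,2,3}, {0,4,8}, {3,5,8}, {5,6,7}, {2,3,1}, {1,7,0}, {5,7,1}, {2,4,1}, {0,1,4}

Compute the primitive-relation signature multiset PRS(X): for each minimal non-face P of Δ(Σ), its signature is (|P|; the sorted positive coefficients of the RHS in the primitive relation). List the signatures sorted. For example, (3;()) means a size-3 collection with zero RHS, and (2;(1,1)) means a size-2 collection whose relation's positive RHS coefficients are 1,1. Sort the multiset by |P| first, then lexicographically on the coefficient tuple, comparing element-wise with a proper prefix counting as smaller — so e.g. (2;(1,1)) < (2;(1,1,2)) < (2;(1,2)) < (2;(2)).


17 minimal non-faces of Δ(Σ) (on 9 rays):

  P = {0,3}:  v_{0} + v_{3} = 0  ⟹  sig = (2;())
  P = {1,8}:  v_{1} + v_{8} = 0  ⟹  sig = (2;())
  P = {4,5}:  v_{4} + v_{5} = 0  ⟹  sig = (2;())
  P = {0,2}:  v_{0} + v_{2} = v_{4}  ⟹  sig = (2;(1))
  P = {2,5}:  v_{2} + v_{5} = v_{3}  ⟹  sig = (2;(1))
  P = {2,6}:  v_{2} + v_{6} = v_{7}  ⟹  sig = (2;(1))
  P = {2,7}:  v_{2} + v_{7} = v_{1}  ⟹  sig = (2;(1))
  P = {3,4}:  v_{3} + v_{4} = v_{2}  ⟹  sig = (2;(1))
  P = {3,6}:  v_{3} + v_{6} = v_{5} + v_{7}  ⟹  sig = (2;(1,1))
  P = {3,7}:  v_{3} + v_{7} = v_{1} + v_{5}  ⟹  sig = (2;(1,1))
  P = {4,6}:  v_{4} + v_{6} = v_{0} + v_{7}  ⟹  sig = (2;(1,1))
  P = {4,7}:  v_{4} + v_{7} = v_{0} + v_{1}  ⟹  sig = (2;(1,1))
  P = {7,8}:  v_{7} + v_{8} = v_{0} + v_{5}  ⟹  sig = (2;(1,1))
  P = {1,6}:  v_{1} + v_{6} = 2·v_{7}  ⟹  sig = (2;(2))
  P = {6,8}:  v_{6} + v_{8} = 2·v_{0} + 2·v_{5}  ⟹  sig = (2;(2,2))
  P = {0,1,5}:  v_{0} + v_{1} + v_{5} = v_{7}  ⟹  sig = (3;(1))
  P = {0,5,7}:  v_{0} + v_{5} + v_{7} = v_{6}  ⟹  sig = (3;(1))

Hence PRS(X_Σ) =
[(2;()), (2;()), (2;()), (2;(1)), (2;(1)), (2;(1)), (2;(1)), (2;(1)), (2;(1,1)), (2;(1,1)), (2;(1,1)), (2;(1,1)), (2;(1,1)), (2;(2)), (2;(2,2)), (3;(1)), (3;(1))]


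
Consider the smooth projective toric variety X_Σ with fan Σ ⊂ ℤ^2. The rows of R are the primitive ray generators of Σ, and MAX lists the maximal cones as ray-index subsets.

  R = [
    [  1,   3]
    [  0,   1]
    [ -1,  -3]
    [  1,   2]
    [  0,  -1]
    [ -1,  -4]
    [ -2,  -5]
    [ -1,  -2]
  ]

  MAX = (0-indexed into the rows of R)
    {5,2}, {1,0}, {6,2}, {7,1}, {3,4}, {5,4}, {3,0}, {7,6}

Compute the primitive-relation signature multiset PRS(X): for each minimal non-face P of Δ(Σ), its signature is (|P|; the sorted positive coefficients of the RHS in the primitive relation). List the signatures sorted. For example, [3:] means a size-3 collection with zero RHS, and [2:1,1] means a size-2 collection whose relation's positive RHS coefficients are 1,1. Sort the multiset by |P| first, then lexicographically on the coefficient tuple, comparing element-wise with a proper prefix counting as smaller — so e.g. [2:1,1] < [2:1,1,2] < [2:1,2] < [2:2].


20 minimal non-faces of Δ(Σ) (on 8 rays):

  {0,2}:  v_{0} + v_{2} = 0  →  sig = [2:]
  {1,4}:  v_{1} + v_{4} = 0  →  sig = [2:]
  {3,7}:  v_{3} + v_{7} = 0  →  sig = [2:]
  {0,4}:  v_{0} + v_{4} = v_{3}  →  sig = [2:1]
  {0,5}:  v_{0} + v_{5} = v_{4}  →  sig = [2:1]
  {0,6}:  v_{0} + v_{6} = v_{7}  →  sig = [2:1]
  {0,7}:  v_{0} + v_{7} = v_{1}  →  sig = [2:1]
  {1,2}:  v_{1} + v_{2} = v_{7}  →  sig = [2:1]
  {1,3}:  v_{1} + v_{3} = v_{0}  →  sig = [2:1]
  {1,5}:  v_{1} + v_{5} = v_{2}  →  sig = [2:1]
  {2,3}:  v_{2} + v_{3} = v_{4}  →  sig = [2:1]
  {2,4}:  v_{2} + v_{4} = v_{5}  →  sig = [2:1]
  {2,7}:  v_{2} + v_{7} = v_{6}  →  sig = [2:1]
  {3,6}:  v_{3} + v_{6} = v_{2}  →  sig = [2:1]
  {4,7}:  v_{4} + v_{7} = v_{2}  →  sig = [2:1]
  {1,6}:  v_{1} + v_{6} = 2·v_{7}  →  sig = [2:2]
  {3,5}:  v_{3} + v_{5} = 2·v_{4}  →  sig = [2:2]
  {4,6}:  v_{4} + v_{6} = 2·v_{2}  →  sig = [2:2]
  {5,7}:  v_{5} + v_{7} = 2·v_{2}  →  sig = [2:2]
  {5,6}:  v_{5} + v_{6} = 3·v_{2}  →  sig = [2:3]

Sorted signature multiset PRS(X):
    |P|=2: 20 collections, coeffs (), (), (), (1), (1), (1), (1), (1), (1), (1), (1), (1), (1), (1), (1), (2), (2), (2), (2), (3)


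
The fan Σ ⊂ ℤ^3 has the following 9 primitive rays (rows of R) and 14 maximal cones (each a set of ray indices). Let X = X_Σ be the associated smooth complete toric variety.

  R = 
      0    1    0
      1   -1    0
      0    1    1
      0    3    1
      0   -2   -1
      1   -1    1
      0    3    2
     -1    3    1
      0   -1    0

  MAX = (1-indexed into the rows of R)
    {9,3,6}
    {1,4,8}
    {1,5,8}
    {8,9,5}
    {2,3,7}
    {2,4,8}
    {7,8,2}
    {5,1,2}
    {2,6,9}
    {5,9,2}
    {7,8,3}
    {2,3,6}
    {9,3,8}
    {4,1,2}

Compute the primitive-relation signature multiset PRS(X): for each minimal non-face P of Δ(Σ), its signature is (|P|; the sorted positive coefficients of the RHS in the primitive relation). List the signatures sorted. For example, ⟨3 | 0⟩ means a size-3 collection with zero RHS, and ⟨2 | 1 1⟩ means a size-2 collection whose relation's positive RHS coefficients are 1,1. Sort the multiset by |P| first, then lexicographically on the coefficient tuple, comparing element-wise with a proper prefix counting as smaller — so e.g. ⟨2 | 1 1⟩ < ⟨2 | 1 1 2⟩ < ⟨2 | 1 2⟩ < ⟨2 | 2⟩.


|primitive collections| = 20. Relations:

  {1,9}:  v_{1} + v_{9} = 0  ⇒ sig = ⟨2 | 0⟩
  {3,5}:  v_{3} + v_{5} = v_{9}  ⇒ sig = ⟨2 | 1⟩
  {4,5}:  v_{4} + v_{5} = v_{1}  ⇒ sig = ⟨2 | 1⟩
  {5,7}:  v_{5} + v_{7} = v_{3}  ⇒ sig = ⟨2 | 1⟩
  {1,3}:  v_{1} + v_{3} = v_{2} + v_{8}  ⇒ sig = ⟨2 | 1 1⟩
  {1,6}:  v_{1} + v_{6} = v_{2} + v_{3}  ⇒ sig = ⟨2 | 1 1⟩
  {4,6}:  v_{4} + v_{6} = v_{2} + v_{7}  ⇒ sig = ⟨2 | 1 1⟩
  {4,9}:  v_{4} + v_{9} = v_{2} + v_{8}  ⇒ sig = ⟨2 | 1 1⟩
  {5,6}:  v_{5} + v_{6} = v_{2} + 2·v_{9}  ⇒ sig = ⟨2 | 1 2⟩
  {6,7}:  v_{6} + v_{7} = v_{2} + 3·v_{3}  ⇒ sig = ⟨2 | 1 3⟩
  {6,8}:  v_{6} + v_{8} = 2·v_{3}  ⇒ sig = ⟨2 | 2⟩
  {7,9}:  v_{7} + v_{9} = 2·v_{3}  ⇒ sig = ⟨2 | 2⟩
  {1,7}:  v_{1} + v_{7} = 2·v_{2} + 2·v_{8}  ⇒ sig = ⟨2 | 2 2⟩
  {3,4}:  v_{3} + v_{4} = 2·v_{2} + 2·v_{8}  ⇒ sig = ⟨2 | 2 2⟩
  {4,7}:  v_{4} + v_{7} = 3·v_{2} + 3·v_{8}  ⇒ sig = ⟨2 | 3 3⟩
  {2,5,8}:  v_{2} + v_{5} + v_{8} = 0  ⇒ sig = ⟨3 | 0⟩
  {1,2,8}:  v_{1} + v_{2} + v_{8} = v_{4}  ⇒ sig = ⟨3 | 1⟩
  {2,3,8}:  v_{2} + v_{3} + v_{8} = v_{7}  ⇒ sig = ⟨3 | 1⟩
  {2,3,9}:  v_{2} + v_{3} + v_{9} = v_{6}  ⇒ sig = ⟨3 | 1⟩
  {2,8,9}:  v_{2} + v_{8} + v_{9} = v_{3}  ⇒ sig = ⟨3 | 1⟩

so the primitive-relation signature multiset is
[⟨2 | 0⟩, ⟨2 | 1⟩, ⟨2 | 1⟩, ⟨2 | 1⟩, ⟨2 | 1 1⟩, ⟨2 | 1 1⟩, ⟨2 | 1 1⟩, ⟨2 | 1 1⟩, ⟨2 | 1 2⟩, ⟨2 | 1 3⟩, ⟨2 | 2⟩, ⟨2 | 2⟩, ⟨2 | 2 2⟩, ⟨2 | 2 2⟩, ⟨2 | 3 3⟩, ⟨3 | 0⟩, ⟨3 | 1⟩, ⟨3 | 1⟩, ⟨3 | 1⟩, ⟨3 | 1⟩]


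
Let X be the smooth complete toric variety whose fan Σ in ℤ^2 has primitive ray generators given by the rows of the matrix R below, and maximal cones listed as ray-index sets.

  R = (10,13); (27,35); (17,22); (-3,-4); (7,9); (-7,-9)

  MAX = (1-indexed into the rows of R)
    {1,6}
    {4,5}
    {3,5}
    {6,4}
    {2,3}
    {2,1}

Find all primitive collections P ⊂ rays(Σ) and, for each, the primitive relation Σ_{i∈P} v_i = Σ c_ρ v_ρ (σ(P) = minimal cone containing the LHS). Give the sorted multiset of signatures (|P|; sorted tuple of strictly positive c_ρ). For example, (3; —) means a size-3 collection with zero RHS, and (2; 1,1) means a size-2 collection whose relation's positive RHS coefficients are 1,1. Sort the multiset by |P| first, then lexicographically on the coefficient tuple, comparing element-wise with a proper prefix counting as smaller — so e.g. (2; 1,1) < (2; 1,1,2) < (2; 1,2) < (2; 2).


Σ has 9 primitive collections:

  {5,6}:  v_{5} + v_{6} = 0 ; sig = (2; —)
  {1,3}:  v_{1} + v_{3} = v_{2} ; sig = (2; 1)
  {1,4}:  v_{1} + v_{4} = v_{5} ; sig = (2; 1)
  {1,5}:  v_{1} + v_{5} = v_{3} ; sig = (2; 1)
  {3,6}:  v_{3} + v_{6} = v_{1} ; sig = (2; 1)
  {2,4}:  v_{2} + v_{4} = v_{3} + v_{5} ; sig = (2; 1,1)
  {2,5}:  v_{2} + v_{5} = 2·v_{3} ; sig = (2; 2)
  {2,6}:  v_{2} + v_{6} = 2·v_{1} ; sig = (2; 2)
  {3,4}:  v_{3} + v_{4} = 2·v_{5} ; sig = (2; 2)

Hence PRS(X_Σ) =
[(2; —), (2; 1), (2; 1), (2; 1), (2; 1), (2; 1,1), (2; 2), (2; 2), (2; 2)]


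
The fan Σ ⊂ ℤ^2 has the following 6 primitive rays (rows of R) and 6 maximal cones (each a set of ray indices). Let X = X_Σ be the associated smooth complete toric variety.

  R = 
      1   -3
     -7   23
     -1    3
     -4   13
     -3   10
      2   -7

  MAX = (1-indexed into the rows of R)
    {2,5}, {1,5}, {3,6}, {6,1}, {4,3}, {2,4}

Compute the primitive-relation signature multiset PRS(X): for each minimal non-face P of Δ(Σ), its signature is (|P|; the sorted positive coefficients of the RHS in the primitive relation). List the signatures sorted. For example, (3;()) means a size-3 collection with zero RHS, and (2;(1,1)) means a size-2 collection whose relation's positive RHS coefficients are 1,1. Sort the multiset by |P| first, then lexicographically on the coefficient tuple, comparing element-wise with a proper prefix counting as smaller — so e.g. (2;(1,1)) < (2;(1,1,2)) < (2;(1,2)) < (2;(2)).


|primitive collections| = 9. Relations:

  P={1,3}:  v_{1} + v_{3} = 0  ⇒ sig = (2;())
  P={1,4}:  v_{1} + v_{4} = v_{5}  ⇒ sig = (2;(1))
  P={3,5}:  v_{3} + v_{5} = v_{4}  ⇒ sig = (2;(1))
  P={4,5}:  v_{4} + v_{5} = v_{2}  ⇒ sig = (2;(1))
  P={5,6}:  v_{5} + v_{6} = v_{3}  ⇒ sig = (2;(1))
  P={2,6}:  v_{2} + v_{6} = v_{3} + v_{4}  ⇒ sig = (2;(1,1))
  P={1,2}:  v_{1} + v_{2} = 2·v_{5}  ⇒ sig = (2;(2))
  P={2,3}:  v_{2} + v_{3} = 2·v_{4}  ⇒ sig = (2;(2))
  P={4,6}:  v_{4} + v_{6} = 2·v_{3}  ⇒ sig = (2;(2))

Sorted signature multiset PRS(X):
    |P|=2: 9 collections, coeffs (), (1), (1), (1), (1), (1,1), (2), (2), (2)


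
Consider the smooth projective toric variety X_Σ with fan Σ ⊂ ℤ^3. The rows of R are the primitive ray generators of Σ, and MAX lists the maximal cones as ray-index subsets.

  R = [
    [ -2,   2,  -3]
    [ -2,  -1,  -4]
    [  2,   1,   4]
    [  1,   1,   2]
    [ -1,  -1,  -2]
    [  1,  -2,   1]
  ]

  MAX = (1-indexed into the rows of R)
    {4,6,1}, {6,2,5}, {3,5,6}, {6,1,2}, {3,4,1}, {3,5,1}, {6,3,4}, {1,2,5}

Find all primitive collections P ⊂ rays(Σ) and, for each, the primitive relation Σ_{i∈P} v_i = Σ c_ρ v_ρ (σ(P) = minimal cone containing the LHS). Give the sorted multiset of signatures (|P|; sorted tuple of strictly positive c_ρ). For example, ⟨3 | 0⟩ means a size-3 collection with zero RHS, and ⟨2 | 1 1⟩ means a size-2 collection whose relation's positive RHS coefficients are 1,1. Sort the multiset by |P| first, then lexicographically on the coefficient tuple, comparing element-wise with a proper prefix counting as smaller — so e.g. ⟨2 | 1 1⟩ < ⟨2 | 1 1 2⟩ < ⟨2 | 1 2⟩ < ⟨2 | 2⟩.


The 5 primitive collections of Σ (r=6, n=3):

  P={2,3}:  v_{2} + v_{3} = 0  ⇒ sig = ⟨2 | 0⟩
  P={4,5}:  v_{4} + v_{5} = 0  ⇒ sig = ⟨2 | 0⟩
  P={2,4}:  v_{2} + v_{4} = v_{1} + v_{6}  ⇒ sig = ⟨2 | 1 1⟩
  P={1,3,6}:  v_{1} + v_{3} + v_{6} = v_{4}  ⇒ sig = ⟨3 | 1⟩
  P={1,5,6}:  v_{1} + v_{5} + v_{6} = v_{2}  ⇒ sig = ⟨3 | 1⟩

Signatures (|P|; sorted positive RHS coefficients), sorted:
{ ⟨2 | 0⟩ ×2,  ⟨2 | 1 1⟩,  ⟨3 | 1⟩ ×2 }


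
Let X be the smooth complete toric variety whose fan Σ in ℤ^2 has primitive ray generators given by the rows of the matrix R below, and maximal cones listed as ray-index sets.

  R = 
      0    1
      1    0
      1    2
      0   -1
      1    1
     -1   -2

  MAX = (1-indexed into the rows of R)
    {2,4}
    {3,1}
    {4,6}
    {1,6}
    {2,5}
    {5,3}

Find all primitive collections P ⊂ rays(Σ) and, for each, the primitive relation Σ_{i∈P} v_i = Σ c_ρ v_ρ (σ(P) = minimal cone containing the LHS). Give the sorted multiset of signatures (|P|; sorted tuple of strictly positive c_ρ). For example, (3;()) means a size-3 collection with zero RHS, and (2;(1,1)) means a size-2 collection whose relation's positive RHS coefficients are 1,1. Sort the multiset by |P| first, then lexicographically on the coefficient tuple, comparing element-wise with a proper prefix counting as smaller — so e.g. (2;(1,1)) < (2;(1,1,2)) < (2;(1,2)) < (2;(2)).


9 collections generate NE(X_Σ); each relation:

  P={1,4}:  v_{1} + v_{4} = 0 ; sig = (2;())
  P={3,6}:  v_{3} + v_{6} = 0 ; sig = (2;())
  P={1,2}:  v_{1} + v_{2} = v_{5} ; sig = (2;(1))
  P={1,5}:  v_{1} + v_{5} = v_{3} ; sig = (2;(1))
  P={3,4}:  v_{3} + v_{4} = v_{5} ; sig = (2;(1))
  P={4,5}:  v_{4} + v_{5} = v_{2} ; sig = (2;(1))
  P={5,6}:  v_{5} + v_{6} = v_{4} ; sig = (2;(1))
  P={2,3}:  v_{2} + v_{3} = 2·v_{5} ; sig = (2;(2))
  P={2,6}:  v_{2} + v_{6} = 2·v_{4} ; sig = (2;(2))

Hence PRS(X_Σ) =
    |P|=2: 9 collections, coeffs (), (), (1), (1), (1), (1), (1), (2), (2)


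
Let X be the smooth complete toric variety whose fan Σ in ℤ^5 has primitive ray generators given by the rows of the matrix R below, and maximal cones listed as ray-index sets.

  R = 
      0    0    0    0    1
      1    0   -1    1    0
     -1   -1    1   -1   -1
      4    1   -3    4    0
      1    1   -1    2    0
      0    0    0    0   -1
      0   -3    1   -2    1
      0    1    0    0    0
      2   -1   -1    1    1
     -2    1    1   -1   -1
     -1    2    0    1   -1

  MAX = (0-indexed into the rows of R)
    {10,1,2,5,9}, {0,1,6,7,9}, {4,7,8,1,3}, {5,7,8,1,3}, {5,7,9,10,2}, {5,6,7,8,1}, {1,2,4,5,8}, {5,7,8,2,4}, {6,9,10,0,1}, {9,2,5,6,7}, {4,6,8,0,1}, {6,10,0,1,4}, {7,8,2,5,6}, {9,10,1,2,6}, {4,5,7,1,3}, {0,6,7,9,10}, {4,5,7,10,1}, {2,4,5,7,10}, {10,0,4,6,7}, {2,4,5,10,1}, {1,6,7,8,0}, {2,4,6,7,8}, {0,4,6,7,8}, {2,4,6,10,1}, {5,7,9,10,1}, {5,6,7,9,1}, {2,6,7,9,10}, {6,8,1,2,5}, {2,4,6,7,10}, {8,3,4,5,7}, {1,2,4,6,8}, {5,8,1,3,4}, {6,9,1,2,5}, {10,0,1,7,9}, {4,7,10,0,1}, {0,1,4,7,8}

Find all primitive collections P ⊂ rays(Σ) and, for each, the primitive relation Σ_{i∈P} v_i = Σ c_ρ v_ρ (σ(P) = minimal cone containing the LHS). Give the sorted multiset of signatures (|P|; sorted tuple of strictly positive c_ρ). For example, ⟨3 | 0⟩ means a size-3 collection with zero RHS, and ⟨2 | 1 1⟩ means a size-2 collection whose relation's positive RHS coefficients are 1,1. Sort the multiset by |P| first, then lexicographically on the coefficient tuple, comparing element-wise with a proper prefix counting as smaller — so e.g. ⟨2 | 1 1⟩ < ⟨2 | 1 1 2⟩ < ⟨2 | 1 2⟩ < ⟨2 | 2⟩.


Δ(Σ) — 11 vertices, 16 min non-faces:

  • {0,5}:  v_{0} + v_{5} = 0  ⟹  sig = ⟨2 | 0⟩
  • {8,9}:  v_{8} + v_{9} = 0  ⟹  sig = ⟨2 | 0⟩
  • {4,9}:  v_{4} + v_{9} = v_{10}  ⟹  sig = ⟨2 | 1⟩
  • {8,10}:  v_{8} + v_{10} = v_{4}  ⟹  sig = ⟨2 | 1⟩
  • {0,2}:  v_{0} + v_{2} = v_{6} + v_{10}  ⟹  sig = ⟨2 | 1 1⟩
  • {0,3}:  v_{0} + v_{3} = v_{1} + v_{4} + v_{7} + v_{8}  ⟹  sig = ⟨2 | 1 1 1 1⟩
  • {3,9}:  v_{3} + v_{9} = v_{1} + v_{4} + v_{5} + v_{7}  ⟹  sig = ⟨2 | 1 1 1 1⟩
  • {3,10}:  v_{3} + v_{10} = v_{1} + 2·v_{4} + v_{5} + v_{7}  ⟹  sig = ⟨2 | 1 1 1 2⟩
  • {2,3}:  v_{2} + v_{3} = v_{4} + 2·v_{5} + v_{8}  ⟹  sig = ⟨2 | 1 1 2⟩
  • {3,6}:  v_{3} + v_{6} = v_{5} + 2·v_{8}  ⟹  sig = ⟨2 | 1 2⟩
  • {1,2,7}:  v_{1} + v_{2} + v_{7} = v_{5}  ⟹  sig = ⟨3 | 1⟩
  • {5,6,10}:  v_{5} + v_{6} + v_{10} = v_{2}  ⟹  sig = ⟨3 | 1⟩
  • {4,5,6}:  v_{4} + v_{5} + v_{6} = v_{2} + v_{8}  ⟹  sig = ⟨3 | 1 1⟩
  • {1,6,7,10}:  v_{1} + v_{6} + v_{7} + v_{10} = 0  ⟹  sig = ⟨4 | 0⟩
  • {1,4,6,7}:  v_{1} + v_{4} + v_{6} + v_{7} = v_{8}  ⟹  sig = ⟨4 | 1⟩
  • {1,4,5,7,8}:  v_{1} + v_{4} + v_{5} + v_{7} + v_{8} = v_{3}  ⟹  sig = ⟨5 | 1⟩

Hence PRS(X_Σ) =
[⟨2 | 0⟩, ⟨2 | 0⟩, ⟨2 | 1⟩, ⟨2 | 1⟩, ⟨2 | 1 1⟩, ⟨2 | 1 1 1 1⟩, ⟨2 | 1 1 1 1⟩, ⟨2 | 1 1 1 2⟩, ⟨2 | 1 1 2⟩, ⟨2 | 1 2⟩, ⟨3 | 1⟩, ⟨3 | 1⟩, ⟨3 | 1 1⟩, ⟨4 | 0⟩, ⟨4 | 1⟩, ⟨5 | 1⟩]


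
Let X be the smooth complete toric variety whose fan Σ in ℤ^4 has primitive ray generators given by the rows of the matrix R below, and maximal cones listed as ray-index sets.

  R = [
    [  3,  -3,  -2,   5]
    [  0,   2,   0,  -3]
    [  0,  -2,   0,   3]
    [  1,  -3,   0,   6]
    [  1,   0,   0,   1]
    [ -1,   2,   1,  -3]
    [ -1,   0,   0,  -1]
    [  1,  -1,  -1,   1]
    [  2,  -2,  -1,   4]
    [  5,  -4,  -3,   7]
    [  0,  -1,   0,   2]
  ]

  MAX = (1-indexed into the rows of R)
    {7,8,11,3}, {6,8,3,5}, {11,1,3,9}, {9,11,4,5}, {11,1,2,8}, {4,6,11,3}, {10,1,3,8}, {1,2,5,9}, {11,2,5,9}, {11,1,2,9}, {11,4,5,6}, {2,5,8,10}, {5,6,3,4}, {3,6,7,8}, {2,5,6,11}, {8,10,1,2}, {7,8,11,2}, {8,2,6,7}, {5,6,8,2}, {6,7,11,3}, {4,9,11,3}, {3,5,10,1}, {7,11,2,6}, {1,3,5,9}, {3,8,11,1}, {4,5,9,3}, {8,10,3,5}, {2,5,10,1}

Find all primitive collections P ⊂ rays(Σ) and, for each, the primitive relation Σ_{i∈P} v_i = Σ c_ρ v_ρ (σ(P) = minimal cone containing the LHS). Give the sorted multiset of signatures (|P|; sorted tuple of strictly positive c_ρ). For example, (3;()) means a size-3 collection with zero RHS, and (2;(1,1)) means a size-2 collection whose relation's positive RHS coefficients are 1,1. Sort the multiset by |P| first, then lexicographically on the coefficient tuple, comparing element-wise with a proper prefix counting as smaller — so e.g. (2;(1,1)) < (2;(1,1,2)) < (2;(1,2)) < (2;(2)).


The 21 primitive collections of Σ (r=11, n=4):

  {2,3}:  v_{2} + v_{3} = 0  ⇒ sig = (2;())
  {5,7}:  v_{5} + v_{7} = 0  ⇒ sig = (2;())
  {6,9}:  v_{6} + v_{9} = v_{5}  ⇒ sig = (2;(1))
  {8,9}:  v_{8} + v_{9} = v_{1}  ⇒ sig = (2;(1))
  {1,6}:  v_{1} + v_{6} = v_{5} + v_{8}  ⇒ sig = (2;(1,1))
  {2,4}:  v_{2} + v_{4} = v_{5} + v_{11}  ⇒ sig = (2;(1,1))
  {4,7}:  v_{4} + v_{7} = v_{3} + v_{11}  ⇒ sig = (2;(1,1))
  {4,8}:  v_{4} + v_{8} = v_{3} + v_{9}  ⇒ sig = (2;(1,1))
  {7,9}:  v_{7} + v_{9} = v_{8} + v_{11}  ⇒ sig = (2;(1,1))
  {7,10}:  v_{7} + v_{10} = v_{1} + v_{8}  ⇒ sig = (2;(1,1))
  {10,11}:  v_{10} + v_{11} = v_{1} + v_{9}  ⇒ sig = (2;(1,1))
  {4,10}:  v_{4} + v_{10} = v_{1} + v_{3} + v_{5} + v_{9}  ⇒ sig = (2;(1,1,1,1))
  {1,4}:  v_{1} + v_{4} = v_{3} + 2·v_{9}  ⇒ sig = (2;(1,2))
  {1,7}:  v_{1} + v_{7} = 2·v_{8} + v_{11}  ⇒ sig = (2;(1,2))
  {9,10}:  v_{9} + v_{10} = 2·v_{1} + v_{5}  ⇒ sig = (2;(1,2))
  {6,10}:  v_{6} + v_{10} = 2·v_{5} + 2·v_{8}  ⇒ sig = (2;(2,2))
  {6,8,11}:  v_{6} + v_{8} + v_{11} = 0  ⇒ sig = (3;())
  {1,5,8}:  v_{1} + v_{5} + v_{8} = v_{10}  ⇒ sig = (3;(1))
  {3,5,11}:  v_{3} + v_{5} + v_{11} = v_{4}  ⇒ sig = (3;(1))
  {5,8,11}:  v_{5} + v_{8} + v_{11} = v_{9}  ⇒ sig = (3;(1))
  {1,5,11}:  v_{1} + v_{5} + v_{11} = 2·v_{9}  ⇒ sig = (3;(2))

Hence PRS(X_Σ) =
[(2;()), (2;()), (2;(1)), (2;(1)), (2;(1,1)), (2;(1,1)), (2;(1,1)), (2;(1,1)), (2;(1,1)), (2;(1,1)), (2;(1,1)), (2;(1,1,1,1)), (2;(1,2)), (2;(1,2)), (2;(1,2)), (2;(2,2)), (3;()), (3;(1)), (3;(1)), (3;(1)), (3;(2))]


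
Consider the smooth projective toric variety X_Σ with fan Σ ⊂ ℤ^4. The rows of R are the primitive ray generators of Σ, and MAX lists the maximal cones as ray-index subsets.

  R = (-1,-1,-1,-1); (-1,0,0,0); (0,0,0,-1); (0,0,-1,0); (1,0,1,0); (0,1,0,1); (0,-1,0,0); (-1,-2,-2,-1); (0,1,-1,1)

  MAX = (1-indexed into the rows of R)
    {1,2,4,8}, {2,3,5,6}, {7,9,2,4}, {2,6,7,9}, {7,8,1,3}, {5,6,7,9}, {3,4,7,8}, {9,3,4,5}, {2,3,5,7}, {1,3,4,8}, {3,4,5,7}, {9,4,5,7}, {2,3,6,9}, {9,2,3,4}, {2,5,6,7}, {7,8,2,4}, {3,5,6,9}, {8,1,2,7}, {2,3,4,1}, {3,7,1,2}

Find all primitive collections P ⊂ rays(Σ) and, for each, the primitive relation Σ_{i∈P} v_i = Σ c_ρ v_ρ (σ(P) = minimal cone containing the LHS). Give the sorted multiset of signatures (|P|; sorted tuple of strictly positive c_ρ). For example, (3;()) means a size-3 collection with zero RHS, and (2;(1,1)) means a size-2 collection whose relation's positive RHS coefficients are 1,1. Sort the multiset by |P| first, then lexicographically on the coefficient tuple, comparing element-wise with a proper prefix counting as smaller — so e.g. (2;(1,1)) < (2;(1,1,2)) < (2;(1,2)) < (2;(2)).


|primitive collections| = 14. Relations:

  • {4,6}:  v_{4} + v_{6} = v_{9} ; sig = (2;(1))
  • {1,5}:  v_{1} + v_{5} = v_{3} + v_{7} ; sig = (2;(1,1))
  • {1,6}:  v_{1} + v_{6} = v_{2} + v_{4} ; sig = (2;(1,1))
  • {5,8}:  v_{5} + v_{8} = v_{3} + v_{4} + 2·v_{7} ; sig = (2;(1,1,2))
  • {6,8}:  v_{6} + v_{8} = v_{2} + 2·v_{4} + v_{7} ; sig = (2;(1,1,2))
  • {8,9}:  v_{8} + v_{9} = v_{2} + 3·v_{4} + v_{7} ; sig = (2;(1,1,3))
  • {1,9}:  v_{1} + v_{9} = v_{2} + 2·v_{4} ; sig = (2;(1,2))
  • {2,4,5}:  v_{2} + v_{4} + v_{5} = 0 ; sig = (3;())
  • {3,6,7}:  v_{3} + v_{6} + v_{7} = 0 ; sig = (3;())
  • {1,4,7}:  v_{1} + v_{4} + v_{7} = v_{8} ; sig = (3;(1))
  • {2,5,9}:  v_{2} + v_{5} + v_{9} = v_{6} ; sig = (3;(1))
  • {3,7,9}:  v_{3} + v_{7} + v_{9} = v_{4} ; sig = (3;(1))
  • {2,3,8}:  v_{2} + v_{3} + v_{8} = 2·v_{1} ; sig = (3;(2))
  • {2,3,4,7}:  v_{2} + v_{3} + v_{4} + v_{7} = v_{1} ; sig = (4;(1))

Sorted signature multiset PRS(X):
    (2;(1))
    (2;(1,1))
    (2;(1,1))
    (2;(1,1,2))
    (2;(1,1,2))
    (2;(1,1,3))
    (2;(1,2))
    (3;())
    (3;())
    (3;(1))
    (3;(1))
    (3;(1))
    (3;(2))
    (4;(1))


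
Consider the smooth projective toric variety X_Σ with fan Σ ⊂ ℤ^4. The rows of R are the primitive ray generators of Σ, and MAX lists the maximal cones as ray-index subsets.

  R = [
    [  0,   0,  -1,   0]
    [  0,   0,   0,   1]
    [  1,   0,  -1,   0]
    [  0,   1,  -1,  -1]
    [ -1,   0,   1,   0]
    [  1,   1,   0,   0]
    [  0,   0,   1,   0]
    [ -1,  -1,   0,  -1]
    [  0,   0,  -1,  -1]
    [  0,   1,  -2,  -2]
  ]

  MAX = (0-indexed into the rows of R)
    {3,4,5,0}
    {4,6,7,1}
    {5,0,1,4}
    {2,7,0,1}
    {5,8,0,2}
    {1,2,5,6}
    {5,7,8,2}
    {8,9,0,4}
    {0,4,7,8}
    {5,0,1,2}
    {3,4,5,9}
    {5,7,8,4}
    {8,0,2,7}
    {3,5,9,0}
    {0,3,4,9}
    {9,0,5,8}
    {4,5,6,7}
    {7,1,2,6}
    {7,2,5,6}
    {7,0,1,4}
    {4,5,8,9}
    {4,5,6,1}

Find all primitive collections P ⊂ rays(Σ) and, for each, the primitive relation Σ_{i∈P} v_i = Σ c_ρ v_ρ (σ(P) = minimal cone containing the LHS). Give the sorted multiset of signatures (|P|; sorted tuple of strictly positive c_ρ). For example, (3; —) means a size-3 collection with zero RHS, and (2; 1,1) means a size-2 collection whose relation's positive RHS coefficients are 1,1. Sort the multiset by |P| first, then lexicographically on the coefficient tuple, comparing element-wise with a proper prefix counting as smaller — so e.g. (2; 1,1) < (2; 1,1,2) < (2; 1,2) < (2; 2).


17 minimal non-faces of Δ(Σ) (on 10 rays):

  {0,6}:  v_{0} + v_{6} = 0 — sig = (2; —)
  {2,4}:  v_{2} + v_{4} = 0 — sig = (2; —)
  {1,8}:  v_{1} + v_{8} = v_{0} — sig = (2; 1)
  {3,8}:  v_{3} + v_{8} = v_{9} — sig = (2; 1)
  {1,9}:  v_{1} + v_{9} = v_{0} + v_{3} — sig = (2; 1,1)
  {6,8}:  v_{6} + v_{8} = v_{5} + v_{7} — sig = (2; 1,1)
  {2,3}:  v_{2} + v_{3} = v_{0} + v_{5} + v_{8} — sig = (2; 1,1,1)
  {3,6}:  v_{3} + v_{6} = v_{4} + v_{5} + v_{8} — sig = (2; 1,1,1)
  {1,3}:  v_{1} + v_{3} = 2·v_{0} + v_{4} + v_{5} — sig = (2; 1,1,2)
  {2,9}:  v_{2} + v_{9} = v_{0} + v_{5} + 2·v_{8} — sig = (2; 1,1,2)
  {6,9}:  v_{6} + v_{9} = v_{4} + v_{5} + 2·v_{8} — sig = (2; 1,1,2)
  {3,7}:  v_{3} + v_{7} = v_{4} + 2·v_{8} — sig = (2; 1,2)
  {7,9}:  v_{7} + v_{9} = v_{4} + 3·v_{8} — sig = (2; 1,3)
  {1,5,7}:  v_{1} + v_{5} + v_{7} = 0 — sig = (3; —)
  {0,5,7}:  v_{0} + v_{5} + v_{7} = v_{8} — sig = (3; 1)
  {0,4,5,8}:  v_{0} + v_{4} + v_{5} + v_{8} = v_{3} — sig = (4; 1)
  {0,4,5,9}:  v_{0} + v_{4} + v_{5} + v_{9} = 2·v_{3} — sig = (4; 2)

Sorted signature multiset PRS(X):
{ (2; —) ×2,  (2; 1) ×2,  (2; 1,1) ×2,  (2; 1,1,1) ×2,  (2; 1,1,2) ×3,  (2; 1,2),  (2; 1,3),  (3; —),  (3; 1),  (4; 1),  (4; 2) }


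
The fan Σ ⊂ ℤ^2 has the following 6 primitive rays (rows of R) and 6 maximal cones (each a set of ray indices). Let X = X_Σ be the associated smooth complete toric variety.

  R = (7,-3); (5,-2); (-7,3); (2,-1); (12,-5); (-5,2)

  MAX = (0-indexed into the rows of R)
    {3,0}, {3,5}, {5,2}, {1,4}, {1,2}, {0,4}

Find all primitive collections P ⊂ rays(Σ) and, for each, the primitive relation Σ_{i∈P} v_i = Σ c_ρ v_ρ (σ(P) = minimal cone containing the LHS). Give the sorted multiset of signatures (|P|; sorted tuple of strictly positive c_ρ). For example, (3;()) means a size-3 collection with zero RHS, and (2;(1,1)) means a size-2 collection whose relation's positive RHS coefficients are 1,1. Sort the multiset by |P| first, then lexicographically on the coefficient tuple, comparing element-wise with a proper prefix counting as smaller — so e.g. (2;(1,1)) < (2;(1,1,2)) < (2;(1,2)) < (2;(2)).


9 collections generate NE(X_Σ); each relation:

  {0,2}:  v_{0} + v_{2} = 0 — sig = (2;())
  {1,5}:  v_{1} + v_{5} = 0 — sig = (2;())
  {0,1}:  v_{0} + v_{1} = v_{4} — sig = (2;(1))
  {0,5}:  v_{0} + v_{5} = v_{3} — sig = (2;(1))
  {1,3}:  v_{1} + v_{3} = v_{0} — sig = (2;(1))
  {2,3}:  v_{2} + v_{3} = v_{5} — sig = (2;(1))
  {2,4}:  v_{2} + v_{4} = v_{1} — sig = (2;(1))
  {4,5}:  v_{4} + v_{5} = v_{0} — sig = (2;(1))
  {3,4}:  v_{3} + v_{4} = 2·v_{0} — sig = (2;(2))

so the primitive-relation signature multiset is
    |P|=2: 9 collections, coeffs (), (), (1), (1), (1), (1), (1), (1), (2)


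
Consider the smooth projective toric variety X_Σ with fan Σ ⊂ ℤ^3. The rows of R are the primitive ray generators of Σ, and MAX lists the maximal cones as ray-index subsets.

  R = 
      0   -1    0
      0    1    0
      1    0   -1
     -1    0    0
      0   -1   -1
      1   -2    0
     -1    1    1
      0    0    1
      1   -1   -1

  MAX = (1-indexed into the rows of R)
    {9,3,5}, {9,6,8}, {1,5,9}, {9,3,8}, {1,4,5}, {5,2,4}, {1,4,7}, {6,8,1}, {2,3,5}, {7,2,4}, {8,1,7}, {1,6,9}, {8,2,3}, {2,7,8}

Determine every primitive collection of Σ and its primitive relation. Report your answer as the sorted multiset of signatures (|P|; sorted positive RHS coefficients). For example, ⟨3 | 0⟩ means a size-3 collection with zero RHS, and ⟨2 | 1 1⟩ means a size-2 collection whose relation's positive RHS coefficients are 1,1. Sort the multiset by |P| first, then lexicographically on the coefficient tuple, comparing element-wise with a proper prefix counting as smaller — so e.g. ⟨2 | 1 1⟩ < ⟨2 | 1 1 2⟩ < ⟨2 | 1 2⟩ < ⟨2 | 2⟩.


Δ(Σ) — 9 vertices, 16 min non-faces:

  P={1,2}:  v_{1} + v_{2} = 0  so sig = ⟨2 | 0⟩
  P={7,9}:  v_{7} + v_{9} = 0  so sig = ⟨2 | 0⟩
  P={1,3}:  v_{1} + v_{3} = v_{9}  so sig = ⟨2 | 1⟩
  P={2,9}:  v_{2} + v_{9} = v_{3}  so sig = ⟨2 | 1⟩
  P={3,7}:  v_{3} + v_{7} = v_{2}  so sig = ⟨2 | 1⟩
  P={4,9}:  v_{4} + v_{9} = v_{5}  so sig = ⟨2 | 1⟩
  P={5,7}:  v_{5} + v_{7} = v_{4}  so sig = ⟨2 | 1⟩
  P={5,8}:  v_{5} + v_{8} = v_{1}  so sig = ⟨2 | 1⟩
  P={2,6}:  v_{2} + v_{6} = v_{8} + v_{9}  so sig = ⟨2 | 1 1⟩
  P={3,4}:  v_{3} + v_{4} = v_{2} + v_{5}  so sig = ⟨2 | 1 1⟩
  P={4,8}:  v_{4} + v_{8} = v_{1} + v_{7}  so sig = ⟨2 | 1 1⟩
  P={6,7}:  v_{6} + v_{7} = v_{1} + v_{8}  so sig = ⟨2 | 1 1⟩
  P={3,6}:  v_{3} + v_{6} = v_{8} + 2·v_{9}  so sig = ⟨2 | 1 2⟩
  P={5,6}:  v_{5} + v_{6} = 2·v_{1} + v_{9}  so sig = ⟨2 | 1 2⟩
  P={4,6}:  v_{4} + v_{6} = 2·v_{1}  so sig = ⟨2 | 2⟩
  P={1,8,9}:  v_{1} + v_{8} + v_{9} = v_{6}  so sig = ⟨3 | 1⟩

Hence PRS(X_Σ) =
[⟨2 | 0⟩, ⟨2 | 0⟩, ⟨2 | 1⟩, ⟨2 | 1⟩, ⟨2 | 1⟩, ⟨2 | 1⟩, ⟨2 | 1⟩, ⟨2 | 1⟩, ⟨2 | 1 1⟩, ⟨2 | 1 1⟩, ⟨2 | 1 1⟩, ⟨2 | 1 1⟩, ⟨2 | 1 2⟩, ⟨2 | 1 2⟩, ⟨2 | 2⟩, ⟨3 | 1⟩]
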